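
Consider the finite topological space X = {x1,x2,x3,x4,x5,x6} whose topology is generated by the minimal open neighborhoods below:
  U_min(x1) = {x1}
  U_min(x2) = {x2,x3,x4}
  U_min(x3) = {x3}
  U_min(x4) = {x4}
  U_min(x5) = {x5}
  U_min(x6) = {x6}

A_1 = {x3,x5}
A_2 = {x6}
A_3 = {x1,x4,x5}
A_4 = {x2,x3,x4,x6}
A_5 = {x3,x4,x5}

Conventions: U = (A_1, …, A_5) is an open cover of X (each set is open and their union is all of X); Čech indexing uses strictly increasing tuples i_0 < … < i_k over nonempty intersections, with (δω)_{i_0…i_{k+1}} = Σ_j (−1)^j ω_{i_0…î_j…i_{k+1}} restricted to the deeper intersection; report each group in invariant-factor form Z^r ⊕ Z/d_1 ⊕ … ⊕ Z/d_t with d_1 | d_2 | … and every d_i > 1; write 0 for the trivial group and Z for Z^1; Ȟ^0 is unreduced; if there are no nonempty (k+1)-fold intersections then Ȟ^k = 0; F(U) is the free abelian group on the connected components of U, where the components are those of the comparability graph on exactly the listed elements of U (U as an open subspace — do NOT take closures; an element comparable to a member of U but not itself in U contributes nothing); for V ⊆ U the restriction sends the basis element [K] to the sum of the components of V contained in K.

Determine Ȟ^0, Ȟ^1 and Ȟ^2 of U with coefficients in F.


Ȟ^0 ≅ Z^4, Ȟ^1 ≅ 0, Ȟ^2 ≅ 0

cover nerve:
  A13={x5} A14={x3} A15={x3,x5} A24={x6} A34={x4} A35={x4,x5} A45={x3,x4}
  A135={x5} A145={x3} A345={x4}
components per intersection:
  A1: {x3} {x5}
  A2: {x6}
  A3: {x1} {x4} {x5}
  A4: {x2,x3,x4} {x6}
  A5: {x3} {x4} {x5}
  A13: {x5}
  A14: {x3}
  A15: {x3} {x5}
  A24: {x6}
  A34: {x4}
  A35: {x4} {x5}
  A45: {x3} {x4}
  A135: {x5}
  A145: {x3}
  A345: {x4}
C dims 11,10,3; δ0: rk 7, SNF 1^7; δ1: rk 3, SNF 1^3
Ȟ^0: (11−7)−0=4 ⇒ Z^4
Ȟ^1: (10−3)−7=0 ⇒ 0
Ȟ^2: (3−0)−3=0 ⇒ 0


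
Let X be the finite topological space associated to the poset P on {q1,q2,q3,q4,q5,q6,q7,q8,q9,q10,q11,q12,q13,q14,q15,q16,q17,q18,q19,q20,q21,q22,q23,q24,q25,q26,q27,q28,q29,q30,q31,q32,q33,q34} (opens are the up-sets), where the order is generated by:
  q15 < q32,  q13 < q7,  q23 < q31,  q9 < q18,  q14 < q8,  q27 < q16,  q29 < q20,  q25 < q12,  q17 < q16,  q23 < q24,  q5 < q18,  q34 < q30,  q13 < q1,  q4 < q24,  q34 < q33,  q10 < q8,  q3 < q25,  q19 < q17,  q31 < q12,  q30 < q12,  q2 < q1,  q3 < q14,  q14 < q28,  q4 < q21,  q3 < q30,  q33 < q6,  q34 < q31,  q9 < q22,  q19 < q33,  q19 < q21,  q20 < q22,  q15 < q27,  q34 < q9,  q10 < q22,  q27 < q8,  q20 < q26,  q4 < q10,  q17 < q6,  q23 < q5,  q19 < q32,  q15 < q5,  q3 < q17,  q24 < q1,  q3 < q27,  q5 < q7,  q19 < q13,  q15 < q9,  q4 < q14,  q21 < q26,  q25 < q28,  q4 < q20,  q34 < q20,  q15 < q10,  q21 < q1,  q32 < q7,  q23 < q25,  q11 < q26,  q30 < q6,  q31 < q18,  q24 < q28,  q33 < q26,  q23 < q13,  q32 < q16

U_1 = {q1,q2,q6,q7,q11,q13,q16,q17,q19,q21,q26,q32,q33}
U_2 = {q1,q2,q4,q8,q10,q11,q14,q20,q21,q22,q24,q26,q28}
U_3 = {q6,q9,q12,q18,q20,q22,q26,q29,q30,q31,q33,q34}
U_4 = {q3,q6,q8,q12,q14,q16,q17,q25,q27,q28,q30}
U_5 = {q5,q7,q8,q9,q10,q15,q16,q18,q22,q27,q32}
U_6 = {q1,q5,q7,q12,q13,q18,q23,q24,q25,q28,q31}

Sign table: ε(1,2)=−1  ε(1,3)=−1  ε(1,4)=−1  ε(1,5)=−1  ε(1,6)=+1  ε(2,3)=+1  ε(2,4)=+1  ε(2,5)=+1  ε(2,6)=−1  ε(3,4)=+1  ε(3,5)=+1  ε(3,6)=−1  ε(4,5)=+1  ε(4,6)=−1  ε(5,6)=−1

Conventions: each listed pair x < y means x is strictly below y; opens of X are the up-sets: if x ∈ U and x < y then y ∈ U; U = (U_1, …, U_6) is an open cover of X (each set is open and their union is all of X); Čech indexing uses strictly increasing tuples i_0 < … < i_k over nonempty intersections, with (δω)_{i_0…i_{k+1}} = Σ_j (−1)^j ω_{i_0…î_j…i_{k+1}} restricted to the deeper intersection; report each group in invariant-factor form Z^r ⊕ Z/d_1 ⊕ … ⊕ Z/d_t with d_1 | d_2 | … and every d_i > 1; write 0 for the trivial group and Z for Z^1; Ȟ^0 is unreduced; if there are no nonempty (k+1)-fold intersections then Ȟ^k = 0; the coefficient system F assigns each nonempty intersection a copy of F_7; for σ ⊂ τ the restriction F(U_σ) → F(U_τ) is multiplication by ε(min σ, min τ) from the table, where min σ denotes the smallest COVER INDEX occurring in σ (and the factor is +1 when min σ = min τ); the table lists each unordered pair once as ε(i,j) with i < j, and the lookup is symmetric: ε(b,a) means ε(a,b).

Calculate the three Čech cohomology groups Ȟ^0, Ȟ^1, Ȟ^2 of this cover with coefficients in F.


Ȟ^0(U;F) ≅ Z/7; Ȟ^1(U;F) ≅ 0; Ȟ^2(U;F) ≅ 0

nonempty overlaps:
  U12={q1,q2,q11,q21,q26} U13={q6,q26,q33} U14={q6,q16,q17} U15={q7,q16,q32} U16={q1,q7,q13} U23={q20,q22,q26} U24={q8,q14,q28} U25={q8,q10,q22} U26={q1,q24,q28} U34={q6,q12,q30} U35={q9,q18,q22} U36={q12,q18,q31} U45={q8,q16,q27} U46={q12,q25,q28} U56={q5,q7,q18}
  U123={q26} U126={q1} U134={q6} U145={q16} U156={q7} U235={q22} U245={q8} U246={q28} U346={q12} U356={q18}
C dims 6,15,10; δ0: rk_F7 5; δ1: rk_F7 10
degree 0: 6−5−0 = 1 → Ȟ^0 ≅ Z/7
degree 1: 15−10−5 = 0 → Ȟ^1 ≅ 0
degree 2: 10−0−10 = 0 → Ȟ^2 ≅ 0


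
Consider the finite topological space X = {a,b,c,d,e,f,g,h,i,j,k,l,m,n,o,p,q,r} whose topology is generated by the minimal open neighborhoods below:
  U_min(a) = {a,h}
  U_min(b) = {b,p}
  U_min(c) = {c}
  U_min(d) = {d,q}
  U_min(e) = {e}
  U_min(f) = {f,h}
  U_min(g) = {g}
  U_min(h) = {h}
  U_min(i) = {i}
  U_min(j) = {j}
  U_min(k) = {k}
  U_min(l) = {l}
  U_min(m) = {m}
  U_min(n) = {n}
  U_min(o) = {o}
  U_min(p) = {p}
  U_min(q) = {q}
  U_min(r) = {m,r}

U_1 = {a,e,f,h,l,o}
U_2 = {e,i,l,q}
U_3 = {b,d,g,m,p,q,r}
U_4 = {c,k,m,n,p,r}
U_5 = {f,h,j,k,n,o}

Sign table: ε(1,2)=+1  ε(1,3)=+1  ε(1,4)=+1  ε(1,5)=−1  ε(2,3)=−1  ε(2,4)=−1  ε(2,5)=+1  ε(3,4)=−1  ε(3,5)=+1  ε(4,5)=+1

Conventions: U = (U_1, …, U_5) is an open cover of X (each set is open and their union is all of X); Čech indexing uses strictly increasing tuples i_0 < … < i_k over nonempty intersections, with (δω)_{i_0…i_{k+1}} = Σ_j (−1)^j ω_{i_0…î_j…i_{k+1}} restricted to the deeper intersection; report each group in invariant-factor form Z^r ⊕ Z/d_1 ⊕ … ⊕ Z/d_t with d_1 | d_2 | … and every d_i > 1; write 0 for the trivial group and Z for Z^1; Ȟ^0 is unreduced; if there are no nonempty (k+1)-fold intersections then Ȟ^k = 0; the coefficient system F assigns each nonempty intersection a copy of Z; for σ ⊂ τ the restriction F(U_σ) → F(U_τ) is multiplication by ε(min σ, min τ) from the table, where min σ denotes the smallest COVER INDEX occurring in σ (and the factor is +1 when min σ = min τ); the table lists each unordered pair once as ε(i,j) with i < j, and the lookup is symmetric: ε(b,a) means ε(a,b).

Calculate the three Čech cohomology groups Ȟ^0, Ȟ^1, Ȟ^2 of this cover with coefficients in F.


Ȟ^0(U;F) ≅ 0, Ȟ^1(U;F) ≅ Z/2, Ȟ^2(U;F) ≅ 0

cover nerve:
  U12={e,l} U15={f,h,o} U23={q} U34={m,p,r} U45={k,n}
C dims 5,5; δ0: rk 5, SNF 1^4·2
Ȟ^0: (5−5)−0=0 ⇒ 0
Ȟ^1: (5−0)−5=0 plus torsion [2] ⇒ Z/2
Ȟ^2: (0−0)−0=0 ⇒ 0


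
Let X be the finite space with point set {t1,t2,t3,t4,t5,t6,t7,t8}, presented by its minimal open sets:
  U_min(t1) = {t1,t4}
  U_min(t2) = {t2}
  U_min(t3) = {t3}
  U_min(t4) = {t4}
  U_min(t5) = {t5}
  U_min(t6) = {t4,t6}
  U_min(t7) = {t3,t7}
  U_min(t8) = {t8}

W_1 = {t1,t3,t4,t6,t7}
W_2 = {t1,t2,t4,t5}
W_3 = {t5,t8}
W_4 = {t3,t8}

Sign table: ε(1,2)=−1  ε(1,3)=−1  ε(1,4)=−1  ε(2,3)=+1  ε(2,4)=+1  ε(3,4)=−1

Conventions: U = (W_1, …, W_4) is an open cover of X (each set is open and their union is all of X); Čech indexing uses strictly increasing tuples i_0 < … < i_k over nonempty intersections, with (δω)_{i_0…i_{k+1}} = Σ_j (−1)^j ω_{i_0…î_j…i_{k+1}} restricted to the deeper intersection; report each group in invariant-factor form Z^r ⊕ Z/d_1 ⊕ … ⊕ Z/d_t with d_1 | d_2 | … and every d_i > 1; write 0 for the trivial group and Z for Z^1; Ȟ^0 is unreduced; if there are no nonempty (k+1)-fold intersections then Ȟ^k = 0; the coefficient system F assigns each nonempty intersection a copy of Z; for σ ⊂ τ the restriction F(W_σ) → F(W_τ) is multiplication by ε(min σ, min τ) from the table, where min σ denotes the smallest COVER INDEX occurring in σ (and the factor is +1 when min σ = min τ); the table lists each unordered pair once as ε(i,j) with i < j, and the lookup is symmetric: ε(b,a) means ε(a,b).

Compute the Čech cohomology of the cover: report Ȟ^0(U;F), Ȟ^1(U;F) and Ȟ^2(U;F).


Ȟ^0 ≅ 0, Ȟ^1 ≅ Z/2, Ȟ^2 ≅ 0

cover nerve:
  W12={t1,t4} W14={t3} W23={t5} W34={t8}
C dims 4,4; δ0: rk 4, SNF 1^3·2
Ȟ^0: (4−4)−0=0 ⇒ 0
Ȟ^1: (4−0)−4=0 plus torsion [2] ⇒ Z/2
Ȟ^2: (0−0)−0=0 ⇒ 0


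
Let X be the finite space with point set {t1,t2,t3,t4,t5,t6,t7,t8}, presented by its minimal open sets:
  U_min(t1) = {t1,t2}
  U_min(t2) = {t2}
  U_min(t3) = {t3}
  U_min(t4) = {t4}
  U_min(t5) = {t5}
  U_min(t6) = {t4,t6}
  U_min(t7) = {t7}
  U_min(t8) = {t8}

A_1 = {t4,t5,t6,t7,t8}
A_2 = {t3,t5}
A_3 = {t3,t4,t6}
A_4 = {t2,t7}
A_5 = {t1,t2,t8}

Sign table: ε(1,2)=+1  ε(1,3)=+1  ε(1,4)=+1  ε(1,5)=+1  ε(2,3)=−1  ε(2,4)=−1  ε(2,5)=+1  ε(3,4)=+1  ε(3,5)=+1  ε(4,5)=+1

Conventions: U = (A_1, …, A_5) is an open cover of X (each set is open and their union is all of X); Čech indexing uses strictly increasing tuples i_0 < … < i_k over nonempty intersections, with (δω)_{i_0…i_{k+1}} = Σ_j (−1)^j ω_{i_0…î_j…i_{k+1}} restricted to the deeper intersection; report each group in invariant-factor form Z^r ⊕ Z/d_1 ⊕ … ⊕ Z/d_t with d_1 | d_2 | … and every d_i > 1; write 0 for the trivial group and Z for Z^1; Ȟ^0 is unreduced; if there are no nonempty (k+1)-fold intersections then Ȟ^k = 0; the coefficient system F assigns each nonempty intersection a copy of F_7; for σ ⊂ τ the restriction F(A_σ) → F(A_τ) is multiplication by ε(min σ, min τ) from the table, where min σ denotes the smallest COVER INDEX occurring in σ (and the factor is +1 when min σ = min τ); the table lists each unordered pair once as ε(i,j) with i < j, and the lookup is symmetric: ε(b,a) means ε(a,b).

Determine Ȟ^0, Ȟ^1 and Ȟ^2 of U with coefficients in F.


intersection data:
  A12={t5} A13={t4,t6} A14={t7} A15={t8} A23={t3} A45={t2}
C dims 5,6; δ0: rk_F7 5
Ȟ^0 = (5 − 5) − 0 = 0, so Ȟ^0 ≅ 0
Ȟ^1 = (6 − 0) − 5 = 1, so Ȟ^1 ≅ Z/7
Ȟ^2 = (0 − 0) − 0 = 0, so Ȟ^2 ≅ 0

Ȟ^0 ≅ 0, Ȟ^1 ≅ Z/7, Ȟ^2 ≅ 0


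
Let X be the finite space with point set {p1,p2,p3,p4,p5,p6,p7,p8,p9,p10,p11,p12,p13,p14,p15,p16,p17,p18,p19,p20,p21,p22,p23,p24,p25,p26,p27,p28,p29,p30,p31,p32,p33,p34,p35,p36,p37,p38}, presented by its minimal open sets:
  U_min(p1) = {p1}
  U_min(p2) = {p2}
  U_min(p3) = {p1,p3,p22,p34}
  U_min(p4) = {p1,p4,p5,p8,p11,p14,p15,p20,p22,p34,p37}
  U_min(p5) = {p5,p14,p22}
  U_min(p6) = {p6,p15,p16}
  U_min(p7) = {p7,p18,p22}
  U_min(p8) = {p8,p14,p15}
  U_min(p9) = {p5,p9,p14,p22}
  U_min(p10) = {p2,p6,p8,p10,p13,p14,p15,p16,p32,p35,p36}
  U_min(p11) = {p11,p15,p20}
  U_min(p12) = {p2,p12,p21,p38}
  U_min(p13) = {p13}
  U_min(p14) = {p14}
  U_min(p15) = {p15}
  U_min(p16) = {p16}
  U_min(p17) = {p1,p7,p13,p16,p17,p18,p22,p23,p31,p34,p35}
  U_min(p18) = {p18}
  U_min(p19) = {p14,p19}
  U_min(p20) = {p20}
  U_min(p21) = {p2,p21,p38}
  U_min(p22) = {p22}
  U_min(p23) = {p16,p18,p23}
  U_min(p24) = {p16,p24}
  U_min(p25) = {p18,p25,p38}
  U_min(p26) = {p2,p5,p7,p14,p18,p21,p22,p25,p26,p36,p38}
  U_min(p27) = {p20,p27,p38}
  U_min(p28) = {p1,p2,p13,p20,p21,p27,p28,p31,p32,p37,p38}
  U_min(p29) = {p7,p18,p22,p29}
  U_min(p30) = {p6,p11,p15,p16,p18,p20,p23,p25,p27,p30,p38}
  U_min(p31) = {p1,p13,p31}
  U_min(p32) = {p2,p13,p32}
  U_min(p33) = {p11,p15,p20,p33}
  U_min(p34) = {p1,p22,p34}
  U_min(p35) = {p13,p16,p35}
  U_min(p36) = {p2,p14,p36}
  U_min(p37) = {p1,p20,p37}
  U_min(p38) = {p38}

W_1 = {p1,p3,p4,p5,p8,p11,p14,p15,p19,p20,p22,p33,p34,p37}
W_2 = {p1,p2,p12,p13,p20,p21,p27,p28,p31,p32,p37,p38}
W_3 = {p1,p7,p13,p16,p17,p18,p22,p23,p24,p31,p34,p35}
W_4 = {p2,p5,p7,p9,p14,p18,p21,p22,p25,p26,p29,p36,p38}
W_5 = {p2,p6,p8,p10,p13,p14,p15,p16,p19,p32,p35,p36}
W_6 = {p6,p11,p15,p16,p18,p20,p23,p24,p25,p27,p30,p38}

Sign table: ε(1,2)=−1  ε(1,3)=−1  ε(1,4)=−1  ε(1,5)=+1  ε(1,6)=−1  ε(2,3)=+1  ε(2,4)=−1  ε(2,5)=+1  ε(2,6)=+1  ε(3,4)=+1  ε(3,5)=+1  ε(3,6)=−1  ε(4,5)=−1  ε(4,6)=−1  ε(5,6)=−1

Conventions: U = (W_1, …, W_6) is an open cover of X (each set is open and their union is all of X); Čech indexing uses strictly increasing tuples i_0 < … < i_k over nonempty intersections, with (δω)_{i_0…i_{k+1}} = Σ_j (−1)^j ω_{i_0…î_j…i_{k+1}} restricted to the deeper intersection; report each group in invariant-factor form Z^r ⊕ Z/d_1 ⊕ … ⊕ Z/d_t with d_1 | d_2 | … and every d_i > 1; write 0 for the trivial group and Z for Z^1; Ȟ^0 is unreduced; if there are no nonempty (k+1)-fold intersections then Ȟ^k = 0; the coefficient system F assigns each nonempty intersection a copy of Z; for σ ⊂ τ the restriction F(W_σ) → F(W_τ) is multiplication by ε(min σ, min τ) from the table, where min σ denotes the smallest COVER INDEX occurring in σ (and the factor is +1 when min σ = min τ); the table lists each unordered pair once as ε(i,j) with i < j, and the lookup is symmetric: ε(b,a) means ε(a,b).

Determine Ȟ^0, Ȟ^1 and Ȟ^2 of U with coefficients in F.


Ȟ^0 ≅ 0, Ȟ^1 ≅ Z/2 and Ȟ^2 ≅ Z

nerve simplices:
  W12={p1,p20,p37} W13={p1,p22,p34} W14={p5,p14,p22} W15={p8,p14,p15,p19} W16={p11,p15,p20} W23={p1,p13,p31} W24={p2,p21,p38} W25={p2,p13,p32} W26={p20,p27,p38} W34={p7,p18,p22} W35={p13,p16,p35} W36={p16,p18,p23,p24} W45={p2,p14,p36} W46={p18,p25,p38} W56={p6,p15,p16}
  W123={p1} W126={p20} W134={p22} W145={p14} W156={p15} W235={p13} W245={p2} W246={p38} W346={p18} W356={p16}
C dims 6,15,10; δ0: rk 6, SNF 1^5·2; δ1: rk 9, SNF 1^9
degree 0: 6−6−0 = 0 → Ȟ^0 ≅ 0
degree 1: 15−9−6 = 0 plus torsion [2] → Ȟ^1 ≅ Z/2
degree 2: 10−0−9 = 1 → Ȟ^2 ≅ Z


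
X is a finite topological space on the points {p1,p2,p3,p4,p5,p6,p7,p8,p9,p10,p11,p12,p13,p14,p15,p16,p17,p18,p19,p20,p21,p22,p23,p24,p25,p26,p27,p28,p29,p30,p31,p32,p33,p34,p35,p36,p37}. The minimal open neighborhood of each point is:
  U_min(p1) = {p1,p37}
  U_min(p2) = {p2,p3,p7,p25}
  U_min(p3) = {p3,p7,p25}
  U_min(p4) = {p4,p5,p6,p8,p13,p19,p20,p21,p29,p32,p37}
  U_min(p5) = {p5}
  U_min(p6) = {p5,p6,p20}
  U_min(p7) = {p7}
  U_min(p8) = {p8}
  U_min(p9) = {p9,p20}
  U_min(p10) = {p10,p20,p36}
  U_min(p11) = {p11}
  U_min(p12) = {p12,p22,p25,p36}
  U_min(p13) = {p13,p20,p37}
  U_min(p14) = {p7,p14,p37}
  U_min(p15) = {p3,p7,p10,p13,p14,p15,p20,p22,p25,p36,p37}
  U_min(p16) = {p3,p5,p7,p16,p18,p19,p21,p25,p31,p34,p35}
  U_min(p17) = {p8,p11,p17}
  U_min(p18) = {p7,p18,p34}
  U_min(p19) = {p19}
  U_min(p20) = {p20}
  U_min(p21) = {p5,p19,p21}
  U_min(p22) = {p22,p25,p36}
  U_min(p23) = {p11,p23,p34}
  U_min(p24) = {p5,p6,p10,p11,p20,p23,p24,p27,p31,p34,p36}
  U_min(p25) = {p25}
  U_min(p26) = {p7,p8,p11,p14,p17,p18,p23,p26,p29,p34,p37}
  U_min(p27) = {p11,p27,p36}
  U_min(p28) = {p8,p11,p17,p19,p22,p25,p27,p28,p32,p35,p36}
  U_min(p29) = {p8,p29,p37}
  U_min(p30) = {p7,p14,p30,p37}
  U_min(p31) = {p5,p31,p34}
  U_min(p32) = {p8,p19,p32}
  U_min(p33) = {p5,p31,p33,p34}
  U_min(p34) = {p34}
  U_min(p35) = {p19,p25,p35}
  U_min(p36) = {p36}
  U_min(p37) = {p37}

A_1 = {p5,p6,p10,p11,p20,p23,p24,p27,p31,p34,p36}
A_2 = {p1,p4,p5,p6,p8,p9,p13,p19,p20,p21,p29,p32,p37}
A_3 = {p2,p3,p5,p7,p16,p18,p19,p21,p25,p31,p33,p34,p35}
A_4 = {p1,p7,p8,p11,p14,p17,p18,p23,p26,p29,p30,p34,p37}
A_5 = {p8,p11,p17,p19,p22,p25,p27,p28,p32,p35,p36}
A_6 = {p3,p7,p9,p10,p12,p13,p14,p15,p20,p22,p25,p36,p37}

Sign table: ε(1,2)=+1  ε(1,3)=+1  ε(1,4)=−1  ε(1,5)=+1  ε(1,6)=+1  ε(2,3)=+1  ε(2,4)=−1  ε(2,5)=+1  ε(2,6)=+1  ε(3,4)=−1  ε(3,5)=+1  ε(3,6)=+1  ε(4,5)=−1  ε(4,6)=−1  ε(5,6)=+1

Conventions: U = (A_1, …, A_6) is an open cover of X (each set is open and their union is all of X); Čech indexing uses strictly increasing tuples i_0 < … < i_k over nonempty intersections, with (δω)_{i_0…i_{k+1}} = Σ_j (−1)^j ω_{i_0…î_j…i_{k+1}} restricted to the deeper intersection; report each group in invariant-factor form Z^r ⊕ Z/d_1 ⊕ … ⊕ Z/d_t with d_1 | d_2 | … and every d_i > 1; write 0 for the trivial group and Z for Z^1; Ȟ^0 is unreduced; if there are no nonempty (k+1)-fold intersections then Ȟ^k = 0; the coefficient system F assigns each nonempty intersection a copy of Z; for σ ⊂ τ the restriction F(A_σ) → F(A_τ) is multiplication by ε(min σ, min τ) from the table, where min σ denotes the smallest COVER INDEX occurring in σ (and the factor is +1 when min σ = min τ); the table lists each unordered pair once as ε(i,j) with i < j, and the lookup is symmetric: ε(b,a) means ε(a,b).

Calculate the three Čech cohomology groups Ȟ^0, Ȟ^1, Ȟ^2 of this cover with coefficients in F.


nerve of the cover:
  A12={p5,p6,p20} A13={p5,p31,p34} A14={p11,p23,p34} A15={p11,p27,p36} A16={p10,p20,p36} A23={p5,p19,p21} A24={p1,p8,p29,p37} A25={p8,p19,p32} A26={p9,p13,p20,p37} A34={p7,p18,p34} A35={p19,p25,p35} A36={p3,p7,p25} A45={p8,p11,p17} A46={p7,p14,p37} A56={p22,p25,p36}
  A123={p5} A126={p20} A134={p34} A145={p11} A156={p36} A235={p19} A245={p8} A246={p37} A346={p7} A356={p25}
C dims 6,15,10; δ0: rk 5, SNF 1^5; δ1: rk 10, SNF 1^9·2
Ȟ^0 = (6 − 5) − 0 = 1, so Ȟ^0 ≅ Z
Ȟ^1 = (15 − 10) − 5 = 0, so Ȟ^1 ≅ 0
Ȟ^2 = (10 − 0) − 10 = 0 plus torsion [2], so Ȟ^2 ≅ Z/2

Ȟ^0 ≅ Z; Ȟ^1 ≅ 0; Ȟ^2 ≅ Z/2


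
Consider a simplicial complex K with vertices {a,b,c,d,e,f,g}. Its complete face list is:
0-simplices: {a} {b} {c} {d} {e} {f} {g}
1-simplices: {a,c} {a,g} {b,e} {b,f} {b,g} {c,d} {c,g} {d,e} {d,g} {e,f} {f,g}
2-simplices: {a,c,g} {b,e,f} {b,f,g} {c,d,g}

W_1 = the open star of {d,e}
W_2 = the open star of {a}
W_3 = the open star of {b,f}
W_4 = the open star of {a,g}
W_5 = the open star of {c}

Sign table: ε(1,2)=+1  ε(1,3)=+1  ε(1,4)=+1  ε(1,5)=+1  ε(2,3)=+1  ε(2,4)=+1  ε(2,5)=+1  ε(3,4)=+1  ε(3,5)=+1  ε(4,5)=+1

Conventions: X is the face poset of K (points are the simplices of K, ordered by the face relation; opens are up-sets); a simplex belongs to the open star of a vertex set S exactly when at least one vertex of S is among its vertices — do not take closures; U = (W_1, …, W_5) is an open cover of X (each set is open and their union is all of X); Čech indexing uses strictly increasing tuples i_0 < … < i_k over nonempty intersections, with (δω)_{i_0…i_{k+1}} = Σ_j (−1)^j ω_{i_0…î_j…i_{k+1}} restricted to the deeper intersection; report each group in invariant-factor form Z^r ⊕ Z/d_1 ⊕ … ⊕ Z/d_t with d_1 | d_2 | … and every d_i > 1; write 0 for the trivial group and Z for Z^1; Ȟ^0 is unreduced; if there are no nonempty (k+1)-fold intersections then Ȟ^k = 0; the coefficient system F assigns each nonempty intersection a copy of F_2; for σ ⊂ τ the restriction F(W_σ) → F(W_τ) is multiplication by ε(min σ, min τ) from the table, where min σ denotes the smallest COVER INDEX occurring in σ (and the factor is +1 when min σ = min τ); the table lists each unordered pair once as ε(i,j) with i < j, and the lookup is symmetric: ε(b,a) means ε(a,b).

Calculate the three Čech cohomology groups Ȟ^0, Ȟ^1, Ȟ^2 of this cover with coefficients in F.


nonempty intersections:
  W1={{d},{e},{b,e},{c,d},{d,e},{d,g},{e,f},{b,e,f},{c,d,g}} W2={{a},{a,c},{a,g},{a,c,g}} W3={{b},{f},{b,e},{b,f},{b,g},{e,f},{f,g},{b,e,f},{b,f,g}} W4={{a},{g},{a,c},{a,g},{b,g},{c,g},{d,g},{f,g},{a,c,g},{b,f,g},{c,d,g}} W5={{c},{a,c},{c,d},{c,g},{a,c,g},{c,d,g}}
  W13={{b,e},{e,f},{b,e,f}} W14={{d,g},{c,d,g}} W15={{c,d},{c,d,g}} W24={{a},{a,c},{a,g},{a,c,g}} W25={{a,c},{a,c,g}} W34={{b,g},{f,g},{b,f,g}} W45={{a,c},{c,g},{a,c,g},{c,d,g}}
  W145={{c,d,g}} W245={{a,c},{a,c,g}}
C dims 5,7,2; δ0: rk_F2 4; δ1: rk_F2 2
Ȟ^0: (5−4)−0=1 ⇒ Z/2
Ȟ^1: (7−2)−4=1 ⇒ Z/2
Ȟ^2: (2−0)−2=0 ⇒ 0

Ȟ^0 ≅ Z/2, Ȟ^1 ≅ Z/2 and Ȟ^2 ≅ 0


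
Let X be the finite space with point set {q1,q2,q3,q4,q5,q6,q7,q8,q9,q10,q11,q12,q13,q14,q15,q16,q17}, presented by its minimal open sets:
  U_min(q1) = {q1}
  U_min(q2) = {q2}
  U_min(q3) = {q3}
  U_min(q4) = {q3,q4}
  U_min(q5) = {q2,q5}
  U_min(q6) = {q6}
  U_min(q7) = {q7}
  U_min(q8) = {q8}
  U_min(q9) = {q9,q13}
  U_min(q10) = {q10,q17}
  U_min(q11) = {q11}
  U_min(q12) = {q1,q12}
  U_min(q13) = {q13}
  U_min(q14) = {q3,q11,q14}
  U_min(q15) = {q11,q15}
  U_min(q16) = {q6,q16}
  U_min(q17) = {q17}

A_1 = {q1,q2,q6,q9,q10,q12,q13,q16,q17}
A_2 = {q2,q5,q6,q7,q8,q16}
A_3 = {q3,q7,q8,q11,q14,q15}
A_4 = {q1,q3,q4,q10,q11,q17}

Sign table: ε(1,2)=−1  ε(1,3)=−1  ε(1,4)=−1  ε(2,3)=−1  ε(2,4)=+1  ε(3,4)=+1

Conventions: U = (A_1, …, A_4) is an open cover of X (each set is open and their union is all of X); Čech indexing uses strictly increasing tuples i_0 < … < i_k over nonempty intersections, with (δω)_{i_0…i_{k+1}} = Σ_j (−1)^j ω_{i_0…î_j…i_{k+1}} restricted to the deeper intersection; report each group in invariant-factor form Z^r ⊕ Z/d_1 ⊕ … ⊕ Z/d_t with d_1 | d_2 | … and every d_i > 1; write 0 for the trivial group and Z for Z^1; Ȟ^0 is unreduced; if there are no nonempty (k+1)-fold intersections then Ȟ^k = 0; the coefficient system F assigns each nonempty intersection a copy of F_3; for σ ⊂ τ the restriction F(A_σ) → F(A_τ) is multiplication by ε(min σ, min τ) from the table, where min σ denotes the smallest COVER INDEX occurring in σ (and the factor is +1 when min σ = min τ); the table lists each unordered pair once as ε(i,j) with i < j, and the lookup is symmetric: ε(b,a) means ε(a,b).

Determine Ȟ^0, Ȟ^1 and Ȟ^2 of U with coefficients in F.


Ȟ^0 = 0,  Ȟ^1 = 0,  Ȟ^2 = 0

nerve simplices:
  A12={q2,q6,q16} A14={q1,q10,q17} A23={q7,q8} A34={q3,q11}
C dims 4,4; δ0: rk_F3 4
degree 0: 4−4−0 = 0 → Ȟ^0 ≅ 0
degree 1: 4−0−4 = 0 → Ȟ^1 ≅ 0
degree 2: 0−0−0 = 0 → Ȟ^2 ≅ 0


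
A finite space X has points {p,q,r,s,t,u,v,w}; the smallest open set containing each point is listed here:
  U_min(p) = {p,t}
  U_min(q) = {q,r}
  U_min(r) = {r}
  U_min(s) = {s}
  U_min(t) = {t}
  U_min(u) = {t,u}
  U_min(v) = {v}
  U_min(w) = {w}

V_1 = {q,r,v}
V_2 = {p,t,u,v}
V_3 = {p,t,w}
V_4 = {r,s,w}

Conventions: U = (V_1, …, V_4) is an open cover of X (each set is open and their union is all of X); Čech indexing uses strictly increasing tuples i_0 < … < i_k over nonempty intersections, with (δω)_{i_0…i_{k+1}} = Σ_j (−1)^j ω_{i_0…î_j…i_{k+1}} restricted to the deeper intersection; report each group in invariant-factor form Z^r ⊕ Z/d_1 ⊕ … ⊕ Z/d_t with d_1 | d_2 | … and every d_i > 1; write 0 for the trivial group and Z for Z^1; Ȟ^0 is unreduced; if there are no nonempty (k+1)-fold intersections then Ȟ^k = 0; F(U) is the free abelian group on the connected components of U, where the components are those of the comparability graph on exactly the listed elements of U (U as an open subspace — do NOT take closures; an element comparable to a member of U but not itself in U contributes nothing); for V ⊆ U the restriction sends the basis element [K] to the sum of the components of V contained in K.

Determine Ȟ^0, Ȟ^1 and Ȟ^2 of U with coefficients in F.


Ȟ^0(U;F) ≅ Z^5, Ȟ^1(U;F) ≅ 0, Ȟ^2(U;F) ≅ 0

nonempty intersections:
  V12={v} V14={r} V23={p,t} V34={w}
components per intersection:
  V1: {q,r} {v}
  V2: {p,t,u} {v}
  V3: {p,t} {w}
  V4: {r} {s} {w}
  V12: {v}
  V14: {r}
  V23: {p,t}
  V34: {w}
C dims 9,4; δ0: rk 4, SNF 1^4
Ȟ^0: (9−4)−0=5 ⇒ Z^5
Ȟ^1: (4−0)−4=0 ⇒ 0
Ȟ^2: (0−0)−0=0 ⇒ 0


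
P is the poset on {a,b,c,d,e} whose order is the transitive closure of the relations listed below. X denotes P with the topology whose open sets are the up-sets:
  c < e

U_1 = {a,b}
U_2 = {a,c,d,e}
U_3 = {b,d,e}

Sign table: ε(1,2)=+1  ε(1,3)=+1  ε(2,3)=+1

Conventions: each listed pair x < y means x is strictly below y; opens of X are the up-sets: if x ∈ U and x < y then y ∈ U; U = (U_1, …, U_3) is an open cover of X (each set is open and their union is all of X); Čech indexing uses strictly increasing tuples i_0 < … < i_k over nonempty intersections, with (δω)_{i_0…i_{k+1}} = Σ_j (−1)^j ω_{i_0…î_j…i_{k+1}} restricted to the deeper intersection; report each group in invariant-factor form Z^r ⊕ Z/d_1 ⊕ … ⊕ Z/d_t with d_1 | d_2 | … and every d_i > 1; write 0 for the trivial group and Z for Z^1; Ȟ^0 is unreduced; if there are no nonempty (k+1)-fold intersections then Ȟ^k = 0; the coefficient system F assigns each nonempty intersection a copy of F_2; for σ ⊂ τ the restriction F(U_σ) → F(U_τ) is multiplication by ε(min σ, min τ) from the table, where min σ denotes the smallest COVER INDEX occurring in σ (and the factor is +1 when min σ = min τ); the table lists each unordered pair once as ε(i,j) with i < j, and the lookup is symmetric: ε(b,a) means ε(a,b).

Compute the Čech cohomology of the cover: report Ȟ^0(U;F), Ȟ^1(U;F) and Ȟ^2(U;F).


nerve simplices:
  U12={a} U13={b} U23={d,e}
C dims 3,3; δ0: rk_F2 2
degree 0: 3−2−0 = 1 → Ȟ^0 ≅ Z/2
degree 1: 3−0−2 = 1 → Ȟ^1 ≅ Z/2
degree 2: 0−0−0 = 0 → Ȟ^2 ≅ 0

Ȟ^0 = Z/2,  Ȟ^1 = Z/2,  Ȟ^2 = 0


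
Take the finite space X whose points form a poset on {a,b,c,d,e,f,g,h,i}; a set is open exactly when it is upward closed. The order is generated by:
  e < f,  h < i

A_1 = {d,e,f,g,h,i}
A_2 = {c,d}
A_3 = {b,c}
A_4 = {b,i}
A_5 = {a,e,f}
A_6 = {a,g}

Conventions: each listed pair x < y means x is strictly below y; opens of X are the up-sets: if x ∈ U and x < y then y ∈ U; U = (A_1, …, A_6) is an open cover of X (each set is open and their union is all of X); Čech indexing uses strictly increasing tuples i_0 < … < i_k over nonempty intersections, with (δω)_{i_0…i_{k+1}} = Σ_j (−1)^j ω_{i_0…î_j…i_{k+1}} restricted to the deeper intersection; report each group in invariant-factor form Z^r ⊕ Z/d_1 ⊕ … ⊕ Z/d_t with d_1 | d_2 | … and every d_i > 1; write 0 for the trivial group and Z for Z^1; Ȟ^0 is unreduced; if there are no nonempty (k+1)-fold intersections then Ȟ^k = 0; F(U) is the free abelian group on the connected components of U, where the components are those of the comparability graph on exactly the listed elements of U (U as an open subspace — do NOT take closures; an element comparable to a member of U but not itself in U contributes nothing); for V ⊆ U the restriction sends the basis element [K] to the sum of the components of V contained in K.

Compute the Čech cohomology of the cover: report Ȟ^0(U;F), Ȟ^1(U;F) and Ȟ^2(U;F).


cover nerve:
  A12={d} A14={i} A15={e,f} A16={g} A23={c} A34={b} A56={a}
components per intersection:
  A1: {d} {e,f} {g} {h,i}
  A2: {c} {d}
  A3: {b} {c}
  A4: {b} {i}
  A5: {a} {e,f}
  A6: {a} {g}
  A12: {d}
  A14: {i}
  A15: {e,f}
  A16: {g}
  A23: {c}
  A34: {b}
  A56: {a}
C dims 14,7; δ0: rk 7, SNF 1^7
Ȟ^0: (14−7)−0=7 ⇒ Z^7
Ȟ^1: (7−0)−7=0 ⇒ 0
Ȟ^2: (0−0)−0=0 ⇒ 0

Ȟ^0(U;F) ≅ Z^7,  Ȟ^1(U;F) ≅ 0,  Ȟ^2(U;F) ≅ 0


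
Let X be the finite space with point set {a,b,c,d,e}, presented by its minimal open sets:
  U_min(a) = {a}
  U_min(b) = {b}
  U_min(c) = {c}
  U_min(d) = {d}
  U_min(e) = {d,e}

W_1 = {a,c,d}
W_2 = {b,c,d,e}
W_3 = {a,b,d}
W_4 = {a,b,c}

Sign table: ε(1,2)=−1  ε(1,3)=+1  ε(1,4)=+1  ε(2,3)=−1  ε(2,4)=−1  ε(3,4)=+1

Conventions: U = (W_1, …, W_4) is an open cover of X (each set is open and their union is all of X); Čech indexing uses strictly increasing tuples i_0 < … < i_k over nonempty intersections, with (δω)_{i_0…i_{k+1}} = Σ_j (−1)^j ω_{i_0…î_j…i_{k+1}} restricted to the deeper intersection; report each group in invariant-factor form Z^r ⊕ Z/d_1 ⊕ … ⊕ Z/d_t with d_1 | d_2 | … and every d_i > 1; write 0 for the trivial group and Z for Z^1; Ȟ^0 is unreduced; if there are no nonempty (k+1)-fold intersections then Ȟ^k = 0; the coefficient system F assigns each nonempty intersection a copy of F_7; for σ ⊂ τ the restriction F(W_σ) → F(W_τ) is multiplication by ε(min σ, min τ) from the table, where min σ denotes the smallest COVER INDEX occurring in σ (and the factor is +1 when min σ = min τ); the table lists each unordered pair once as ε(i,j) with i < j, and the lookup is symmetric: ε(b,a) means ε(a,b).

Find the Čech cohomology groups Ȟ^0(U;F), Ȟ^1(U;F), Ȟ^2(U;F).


cover nerve:
  W12={c,d} W13={a,d} W14={a,c} W23={b,d} W24={b,c} W34={a,b}
  W123={d} W124={c} W134={a} W234={b}
C dims 4,6,4; δ0: rk_F7 3; δ1: rk_F7 3
Ȟ^0: (4−3)−0=1 ⇒ Z/7
Ȟ^1: (6−3)−3=0 ⇒ 0
Ȟ^2: (4−0)−3=1 ⇒ Z/7

Ȟ^0 ≅ Z/7,  Ȟ^1 ≅ 0,  Ȟ^2 ≅ Z/7


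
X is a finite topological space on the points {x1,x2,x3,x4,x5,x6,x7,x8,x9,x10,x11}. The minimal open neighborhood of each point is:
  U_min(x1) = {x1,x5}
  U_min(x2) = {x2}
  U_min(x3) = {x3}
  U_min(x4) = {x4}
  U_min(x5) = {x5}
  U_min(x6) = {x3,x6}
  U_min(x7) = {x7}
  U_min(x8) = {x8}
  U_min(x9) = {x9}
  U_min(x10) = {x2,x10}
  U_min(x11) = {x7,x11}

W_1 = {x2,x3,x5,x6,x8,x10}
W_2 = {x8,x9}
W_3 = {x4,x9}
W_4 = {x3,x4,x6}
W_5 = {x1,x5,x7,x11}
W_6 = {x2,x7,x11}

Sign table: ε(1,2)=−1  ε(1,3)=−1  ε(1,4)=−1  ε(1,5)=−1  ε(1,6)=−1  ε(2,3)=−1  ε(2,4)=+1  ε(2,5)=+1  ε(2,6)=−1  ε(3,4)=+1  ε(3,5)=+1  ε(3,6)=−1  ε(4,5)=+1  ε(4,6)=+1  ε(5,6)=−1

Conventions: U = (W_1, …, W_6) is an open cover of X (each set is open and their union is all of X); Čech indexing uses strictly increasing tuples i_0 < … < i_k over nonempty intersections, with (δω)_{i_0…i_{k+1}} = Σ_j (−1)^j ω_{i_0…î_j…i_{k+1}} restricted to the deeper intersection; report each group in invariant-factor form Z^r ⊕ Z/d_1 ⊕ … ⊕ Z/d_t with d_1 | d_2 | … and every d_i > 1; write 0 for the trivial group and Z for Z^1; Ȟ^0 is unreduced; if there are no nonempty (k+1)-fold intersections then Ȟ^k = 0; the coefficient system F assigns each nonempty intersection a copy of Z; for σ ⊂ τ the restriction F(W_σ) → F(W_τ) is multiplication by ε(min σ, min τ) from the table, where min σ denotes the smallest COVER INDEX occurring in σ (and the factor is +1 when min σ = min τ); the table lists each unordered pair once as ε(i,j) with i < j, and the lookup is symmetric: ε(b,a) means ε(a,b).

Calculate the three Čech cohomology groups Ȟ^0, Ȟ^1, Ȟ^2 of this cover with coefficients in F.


Ȟ^0 = 0, Ȟ^1 = Z ⊕ Z/2, Ȟ^2 = 0

nerve of the cover:
  W12={x8} W14={x3,x6} W15={x5} W16={x2} W23={x9} W34={x4} W56={x7,x11}
C dims 6,7; δ0: rk 6, SNF 1^5·2
Ȟ^0 = (6 − 6) − 0 = 0, so Ȟ^0 ≅ 0
Ȟ^1 = (7 − 0) − 6 = 1 plus torsion [2], so Ȟ^1 ≅ Z ⊕ Z/2
Ȟ^2 = (0 − 0) − 0 = 0, so Ȟ^2 ≅ 0


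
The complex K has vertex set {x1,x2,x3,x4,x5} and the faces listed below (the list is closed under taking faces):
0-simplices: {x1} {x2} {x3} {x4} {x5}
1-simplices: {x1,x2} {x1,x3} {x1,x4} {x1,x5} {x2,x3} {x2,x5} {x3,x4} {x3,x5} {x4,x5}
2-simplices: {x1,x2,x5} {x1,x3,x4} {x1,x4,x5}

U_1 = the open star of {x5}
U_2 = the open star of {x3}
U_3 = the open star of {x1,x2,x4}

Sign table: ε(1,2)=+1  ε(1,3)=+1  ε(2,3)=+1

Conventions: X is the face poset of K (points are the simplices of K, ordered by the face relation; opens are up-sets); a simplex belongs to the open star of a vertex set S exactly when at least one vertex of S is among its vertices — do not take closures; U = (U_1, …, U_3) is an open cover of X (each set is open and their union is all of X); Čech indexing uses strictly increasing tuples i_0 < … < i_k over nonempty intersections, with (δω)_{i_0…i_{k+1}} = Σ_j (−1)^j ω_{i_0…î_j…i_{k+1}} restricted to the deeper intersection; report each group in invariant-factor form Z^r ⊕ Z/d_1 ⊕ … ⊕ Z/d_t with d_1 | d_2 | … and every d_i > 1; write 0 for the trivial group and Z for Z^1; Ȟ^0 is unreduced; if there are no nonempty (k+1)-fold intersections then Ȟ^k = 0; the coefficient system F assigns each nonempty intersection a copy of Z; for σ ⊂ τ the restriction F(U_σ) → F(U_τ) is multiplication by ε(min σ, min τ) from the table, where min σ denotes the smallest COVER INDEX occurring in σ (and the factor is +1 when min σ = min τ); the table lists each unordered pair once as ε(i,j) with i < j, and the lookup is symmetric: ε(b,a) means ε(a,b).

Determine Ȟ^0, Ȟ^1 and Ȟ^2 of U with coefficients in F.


Ȟ^0 ≅ Z, Ȟ^1 ≅ Z, Ȟ^2 ≅ 0

intersection data:
  U1={{x5},{x1,x5},{x2,x5},{x3,x5},{x4,x5},{x1,x2,x5},{x1,x4,x5}} U2={{x3},{x1,x3},{x2,x3},{x3,x4},{x3,x5},{x1,x3,x4}} U3={{x1},{x2},{x4},{x1,x2},{x1,x3},{x1,x4},{x1,x5},{x2,x3},{x2,x5},{x3,x4},{x4,x5},{x1,x2,x5},{x1,x3,x4},{x1,x4,x5}}
  U12={{x3,x5}} U13={{x1,x5},{x2,x5},{x4,x5},{x1,x2,x5},{x1,x4,x5}} U23={{x1,x3},{x2,x3},{x3,x4},{x1,x3,x4}}
C dims 3,3; δ0: rk 2, SNF 1^2
Ȟ^0 = (3 − 2) − 0 = 1, so Ȟ^0 ≅ Z
Ȟ^1 = (3 − 0) − 2 = 1, so Ȟ^1 ≅ Z
Ȟ^2 = (0 − 0) − 0 = 0, so Ȟ^2 ≅ 0


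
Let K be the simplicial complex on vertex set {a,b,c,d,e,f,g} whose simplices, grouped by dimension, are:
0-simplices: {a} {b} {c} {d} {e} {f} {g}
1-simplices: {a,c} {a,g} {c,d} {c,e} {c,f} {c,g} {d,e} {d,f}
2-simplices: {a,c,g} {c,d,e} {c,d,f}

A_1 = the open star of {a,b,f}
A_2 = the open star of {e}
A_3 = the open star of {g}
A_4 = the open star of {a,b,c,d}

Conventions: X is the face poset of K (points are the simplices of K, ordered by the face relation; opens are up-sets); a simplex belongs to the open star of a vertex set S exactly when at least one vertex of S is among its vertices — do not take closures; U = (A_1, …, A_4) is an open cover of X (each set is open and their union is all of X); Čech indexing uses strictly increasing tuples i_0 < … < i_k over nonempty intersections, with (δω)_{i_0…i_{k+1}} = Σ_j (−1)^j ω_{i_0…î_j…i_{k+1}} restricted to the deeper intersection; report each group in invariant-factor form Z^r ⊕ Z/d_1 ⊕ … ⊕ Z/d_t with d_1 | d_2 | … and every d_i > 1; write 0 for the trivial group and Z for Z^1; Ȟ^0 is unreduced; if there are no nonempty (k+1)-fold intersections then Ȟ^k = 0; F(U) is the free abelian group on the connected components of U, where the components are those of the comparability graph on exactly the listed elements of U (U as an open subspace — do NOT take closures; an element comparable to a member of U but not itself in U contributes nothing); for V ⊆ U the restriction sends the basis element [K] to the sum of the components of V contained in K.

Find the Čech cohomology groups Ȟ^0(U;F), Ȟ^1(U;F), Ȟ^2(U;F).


Ȟ^0(U;F) ≅ Z^2, Ȟ^1(U;F) ≅ 0 and Ȟ^2(U;F) ≅ 0

cover nerve:
  A1={{a},{b},{f},{a,c},{a,g},{c,f},{d,f},{a,c,g},{c,d,f}} A2={{e},{c,e},{d,e},{c,d,e}} A3={{g},{a,g},{c,g},{a,c,g}} A4={{a},{b},{c},{d},{a,c},{a,g},{c,d},{c,e},{c,f},{c,g},{d,e},{d,f},{a,c,g},{c,d,e},{c,d,f}}
  A13={{a,g},{a,c,g}} A14={{a},{b},{a,c},{a,g},{c,f},{d,f},{a,c,g},{c,d,f}} A24={{c,e},{d,e},{c,d,e}} A34={{a,g},{c,g},{a,c,g}}
  A134={{a,g},{a,c,g}}
components per intersection:
  A1: {{a},{a,c},{a,g},{a,c,g}} {{b}} {{f},{c,f},{d,f},{c,d,f}}
  A2: {{e},{c,e},{d,e},{c,d,e}}
  A3: {{g},{a,g},{c,g},{a,c,g}}
  A4: {{a},{c},{d},{a,c},{a,g},{c,d},{c,e},{c,f},{c,g},{d,e},{d,f},{a,c,g},{c,d,e},{c,d,f}} {{b}}
  A13: {{a,g},{a,c,g}}
  A14: {{a},{a,c},{a,g},{a,c,g}} {{b}} {{c,f},{d,f},{c,d,f}}
  A24: {{c,e},{d,e},{c,d,e}}
  A34: {{a,g},{c,g},{a,c,g}}
  A134: {{a,g},{a,c,g}}
C dims 7,6,1; δ0: rk 5, SNF 1^5; δ1: rk 1, SNF 1^1
Ȟ^0: (7−5)−0=2 ⇒ Z^2
Ȟ^1: (6−1)−5=0 ⇒ 0
Ȟ^2: (1−0)−1=0 ⇒ 0


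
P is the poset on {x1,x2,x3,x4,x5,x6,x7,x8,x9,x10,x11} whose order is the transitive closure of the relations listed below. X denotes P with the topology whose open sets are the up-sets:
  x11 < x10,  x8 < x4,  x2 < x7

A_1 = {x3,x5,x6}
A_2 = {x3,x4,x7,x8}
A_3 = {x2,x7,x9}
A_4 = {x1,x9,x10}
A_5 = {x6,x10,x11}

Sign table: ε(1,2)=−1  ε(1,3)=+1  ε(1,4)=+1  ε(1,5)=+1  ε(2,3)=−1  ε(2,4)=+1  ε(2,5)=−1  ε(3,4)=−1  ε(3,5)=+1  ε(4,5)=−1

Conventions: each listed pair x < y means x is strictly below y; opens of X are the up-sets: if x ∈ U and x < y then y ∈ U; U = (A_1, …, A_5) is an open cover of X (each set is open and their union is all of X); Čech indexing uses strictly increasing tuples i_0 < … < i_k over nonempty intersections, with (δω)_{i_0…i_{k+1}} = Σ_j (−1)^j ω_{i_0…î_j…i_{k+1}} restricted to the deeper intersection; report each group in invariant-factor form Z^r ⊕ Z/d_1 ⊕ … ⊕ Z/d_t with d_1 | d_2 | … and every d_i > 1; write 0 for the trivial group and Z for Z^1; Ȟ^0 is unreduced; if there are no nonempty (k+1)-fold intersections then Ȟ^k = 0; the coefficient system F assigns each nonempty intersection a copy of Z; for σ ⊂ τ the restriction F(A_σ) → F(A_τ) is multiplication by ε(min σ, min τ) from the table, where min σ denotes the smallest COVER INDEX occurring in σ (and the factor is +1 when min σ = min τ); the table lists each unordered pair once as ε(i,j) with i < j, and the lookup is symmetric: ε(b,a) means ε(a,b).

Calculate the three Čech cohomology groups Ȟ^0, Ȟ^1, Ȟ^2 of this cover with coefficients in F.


nonempty overlaps:
  A12={x3} A15={x6} A23={x7} A34={x9} A45={x10}
C dims 5,5; δ0: rk 4, SNF 1^4
degree 0: 5−4−0 = 1 → Ȟ^0 ≅ Z
degree 1: 5−0−4 = 1 → Ȟ^1 ≅ Z
degree 2: 0−0−0 = 0 → Ȟ^2 ≅ 0

Ȟ^0 ≅ Z, Ȟ^1 ≅ Z and Ȟ^2 ≅ 0


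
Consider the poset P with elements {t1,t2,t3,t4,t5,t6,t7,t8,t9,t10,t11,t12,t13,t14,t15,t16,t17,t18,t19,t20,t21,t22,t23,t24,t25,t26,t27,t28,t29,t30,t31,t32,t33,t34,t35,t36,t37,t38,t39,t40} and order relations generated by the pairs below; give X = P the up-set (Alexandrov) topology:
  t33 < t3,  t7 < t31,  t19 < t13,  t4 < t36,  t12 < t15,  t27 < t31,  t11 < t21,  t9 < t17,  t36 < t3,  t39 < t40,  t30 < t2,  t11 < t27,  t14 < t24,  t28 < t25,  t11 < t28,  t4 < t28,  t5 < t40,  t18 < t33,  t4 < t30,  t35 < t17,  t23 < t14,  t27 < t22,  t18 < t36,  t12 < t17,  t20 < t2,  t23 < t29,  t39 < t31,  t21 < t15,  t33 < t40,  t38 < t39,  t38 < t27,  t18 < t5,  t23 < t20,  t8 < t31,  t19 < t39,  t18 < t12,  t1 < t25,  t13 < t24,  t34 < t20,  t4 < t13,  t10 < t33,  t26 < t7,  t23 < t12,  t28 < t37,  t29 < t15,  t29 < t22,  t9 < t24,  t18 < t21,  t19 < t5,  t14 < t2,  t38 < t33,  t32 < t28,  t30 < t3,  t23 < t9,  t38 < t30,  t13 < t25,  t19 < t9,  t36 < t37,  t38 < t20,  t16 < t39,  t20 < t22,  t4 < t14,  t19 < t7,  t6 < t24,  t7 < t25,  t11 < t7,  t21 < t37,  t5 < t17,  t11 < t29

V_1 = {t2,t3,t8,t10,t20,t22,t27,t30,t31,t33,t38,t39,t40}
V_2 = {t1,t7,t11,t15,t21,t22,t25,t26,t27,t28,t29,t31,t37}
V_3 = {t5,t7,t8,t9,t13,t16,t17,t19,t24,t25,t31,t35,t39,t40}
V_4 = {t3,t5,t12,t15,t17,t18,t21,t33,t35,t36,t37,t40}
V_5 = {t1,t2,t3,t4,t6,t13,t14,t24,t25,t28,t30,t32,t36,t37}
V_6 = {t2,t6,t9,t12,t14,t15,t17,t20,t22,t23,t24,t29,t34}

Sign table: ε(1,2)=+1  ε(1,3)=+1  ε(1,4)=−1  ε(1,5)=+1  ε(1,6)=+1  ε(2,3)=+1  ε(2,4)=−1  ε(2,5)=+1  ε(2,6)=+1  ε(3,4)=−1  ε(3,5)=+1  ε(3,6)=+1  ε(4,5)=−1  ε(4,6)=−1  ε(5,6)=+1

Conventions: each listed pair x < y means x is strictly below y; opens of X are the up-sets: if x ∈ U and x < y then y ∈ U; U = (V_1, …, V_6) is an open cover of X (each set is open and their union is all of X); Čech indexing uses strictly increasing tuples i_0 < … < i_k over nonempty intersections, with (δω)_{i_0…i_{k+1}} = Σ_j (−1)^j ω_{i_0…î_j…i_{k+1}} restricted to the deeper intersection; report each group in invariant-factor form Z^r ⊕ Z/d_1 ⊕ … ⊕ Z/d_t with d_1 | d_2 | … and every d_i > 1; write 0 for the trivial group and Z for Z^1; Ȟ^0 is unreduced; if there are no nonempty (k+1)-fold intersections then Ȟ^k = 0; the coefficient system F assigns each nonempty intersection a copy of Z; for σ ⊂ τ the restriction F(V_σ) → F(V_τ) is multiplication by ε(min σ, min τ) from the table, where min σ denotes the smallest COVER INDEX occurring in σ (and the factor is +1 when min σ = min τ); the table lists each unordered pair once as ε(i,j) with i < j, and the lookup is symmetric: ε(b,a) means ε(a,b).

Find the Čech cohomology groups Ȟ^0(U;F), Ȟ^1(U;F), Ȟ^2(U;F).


Ȟ^0 = Z,  Ȟ^1 = 0,  Ȟ^2 = Z/2

nonempty overlaps:
  V12={t22,t27,t31} V13={t8,t31,t39,t40} V14={t3,t33,t40} V15={t2,t3,t30} V16={t2,t20,t22} V23={t7,t25,t31} V24={t15,t21,t37} V25={t1,t25,t28,t37} V26={t15,t22,t29} V34={t5,t17,t35,t40} V35={t13,t24,t25} V36={t9,t17,t24} V45={t3,t36,t37} V46={t12,t15,t17} V56={t2,t6,t14,t24}
  V123={t31} V126={t22} V134={t40} V145={t3} V156={t2} V235={t25} V245={t37} V246={t15} V346={t17} V356={t24}
C dims 6,15,10; δ0: rk 5, SNF 1^5; δ1: rk 10, SNF 1^9·2
degree 0: 6−5−0 = 1 → Ȟ^0 ≅ Z
degree 1: 15−10−5 = 0 → Ȟ^1 ≅ 0
degree 2: 10−0−10 = 0 plus torsion [2] → Ȟ^2 ≅ Z/2
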